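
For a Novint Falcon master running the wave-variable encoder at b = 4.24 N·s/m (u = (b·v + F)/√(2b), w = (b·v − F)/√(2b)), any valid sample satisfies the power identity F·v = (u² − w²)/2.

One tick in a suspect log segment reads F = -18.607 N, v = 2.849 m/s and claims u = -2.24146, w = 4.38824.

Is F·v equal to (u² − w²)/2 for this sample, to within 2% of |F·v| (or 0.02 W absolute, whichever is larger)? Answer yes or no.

F·v = (-18.607)×2.849 = -53.0113 W.
(u² − w²)/2 = (5.0241 − 19.2567)/2 = -7.1163 W.
|Δ| = 45.8951;  2% of max(1, |F·v|) = 1.0602.

no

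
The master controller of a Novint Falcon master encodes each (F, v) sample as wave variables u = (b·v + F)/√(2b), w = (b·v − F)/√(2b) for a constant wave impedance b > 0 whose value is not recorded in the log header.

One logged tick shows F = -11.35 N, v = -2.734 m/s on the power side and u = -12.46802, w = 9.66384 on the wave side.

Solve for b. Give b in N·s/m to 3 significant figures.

b = 0.526 N·s/m

u + w = -2.80418;  u + w = √(2b)·v, so √(2b) = -2.80418/(-2.734) = 1.02567.
b = (√(2b))²/2 = 1.05200/2 = 0.52600.
(Check via u − w = 2F/√(2b): u − w = -22.13186, 2F/√(2b) = -22.13189.)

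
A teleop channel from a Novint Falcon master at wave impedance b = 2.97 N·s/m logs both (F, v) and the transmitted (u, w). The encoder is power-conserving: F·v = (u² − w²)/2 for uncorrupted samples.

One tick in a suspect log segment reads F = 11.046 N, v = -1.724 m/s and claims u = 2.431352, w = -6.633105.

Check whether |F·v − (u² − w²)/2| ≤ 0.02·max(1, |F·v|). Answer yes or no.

F·v = 11.046×(-1.724) = -19.043304 W.
(u² − w²)/2 = (5.911473 − 43.998082)/2 = -19.043305 W.
|Δ| = 0.000001;  2% of max(1, |F·v|) = 0.380866.

yes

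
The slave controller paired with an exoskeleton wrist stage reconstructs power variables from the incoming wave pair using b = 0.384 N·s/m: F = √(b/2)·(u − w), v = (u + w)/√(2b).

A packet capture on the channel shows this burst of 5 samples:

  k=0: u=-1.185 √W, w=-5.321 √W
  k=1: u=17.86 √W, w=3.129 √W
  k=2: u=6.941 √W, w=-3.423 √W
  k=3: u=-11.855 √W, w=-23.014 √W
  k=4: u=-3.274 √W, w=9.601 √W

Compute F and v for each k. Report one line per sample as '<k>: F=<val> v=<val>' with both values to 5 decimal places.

0: F=1.81230 v=-7.42392
1: F=6.45480 v=23.95031
2: F=4.54128 v=4.01435
3: F=4.88963 v=-39.78862
4: F=-5.64154 v=7.21967

k=0: u−w=4.13600, u+w=-6.50600; √(b/2)=0.43818, √(2b)=0.87636; F=0.43818×4.136=1.81230, v=-6.50600/0.87636=-7.42392
k=1: u−w=14.73100, u+w=20.98900; √(b/2)=0.43818, √(2b)=0.87636; F=0.43818×14.731=6.45480, v=20.98900/0.87636=23.95031
k=2: u−w=10.36400, u+w=3.51800; √(b/2)=0.43818, √(2b)=0.87636; F=0.43818×10.364=4.54128, v=3.51800/0.87636=4.01435
k=3: u−w=11.15900, u+w=-34.86900; √(b/2)=0.43818, √(2b)=0.87636; F=0.43818×11.159=4.88963, v=-34.86900/0.87636=-39.78862
k=4: u−w=-12.87500, u+w=6.32700; √(b/2)=0.43818, √(2b)=0.87636; F=0.43818×(-12.875)=-5.64154, v=6.32700/0.87636=7.21967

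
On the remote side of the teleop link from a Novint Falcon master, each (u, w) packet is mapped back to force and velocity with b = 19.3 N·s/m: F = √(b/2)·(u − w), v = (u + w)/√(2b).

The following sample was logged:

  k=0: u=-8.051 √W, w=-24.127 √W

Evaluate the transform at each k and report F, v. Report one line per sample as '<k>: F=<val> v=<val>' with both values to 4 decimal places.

k=0: u−w=16.0760, u+w=-32.1780; √(b/2)=3.1064, √(2b)=6.2129; F=3.1064×16.076=49.9392, v=-32.1780/6.2129=-5.1792

0: F=49.9392 v=-5.1792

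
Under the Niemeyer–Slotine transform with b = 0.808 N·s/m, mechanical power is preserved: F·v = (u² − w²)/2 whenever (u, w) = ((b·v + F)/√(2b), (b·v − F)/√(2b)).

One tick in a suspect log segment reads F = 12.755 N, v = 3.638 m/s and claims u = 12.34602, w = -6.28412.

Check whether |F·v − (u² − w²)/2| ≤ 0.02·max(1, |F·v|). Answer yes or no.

no

F·v = 12.755×3.638 = 46.4027 W.
(u² − w²)/2 = (152.4242 − 39.4902)/2 = 56.4670 W.
|Δ| = 10.0643;  2% of max(1, |F·v|) = 0.9281.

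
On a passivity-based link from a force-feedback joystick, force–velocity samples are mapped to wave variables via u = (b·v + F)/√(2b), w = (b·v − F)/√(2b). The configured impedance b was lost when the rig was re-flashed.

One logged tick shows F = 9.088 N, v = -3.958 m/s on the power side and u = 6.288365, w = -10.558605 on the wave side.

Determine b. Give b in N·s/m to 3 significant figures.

b = 0.582 N·s/m

u + w = -4.270240;  u + w = √(2b)·v, so √(2b) = -4.270240/(-3.958) = 1.078888.
b = (√(2b))²/2 = 1.164000/2 = 0.582000.
(Check via u − w = 2F/√(2b): u − w = 16.846970, 2F/√(2b) = 16.846971.)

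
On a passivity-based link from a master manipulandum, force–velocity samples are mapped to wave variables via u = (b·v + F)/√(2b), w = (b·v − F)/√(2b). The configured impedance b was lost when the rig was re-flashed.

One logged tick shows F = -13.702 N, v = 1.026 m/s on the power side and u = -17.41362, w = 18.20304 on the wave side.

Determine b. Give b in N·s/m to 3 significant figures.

b = 0.296 N·s/m

u + w = 0.7894;  u + w = √(2b)·v, so √(2b) = 0.7894/1.026 = 0.7694.
b = (√(2b))²/2 = 0.5920/2 = 0.2960.
(Check via u − w = 2F/√(2b): u − w = -35.6167, 2F/√(2b) = -35.6167.)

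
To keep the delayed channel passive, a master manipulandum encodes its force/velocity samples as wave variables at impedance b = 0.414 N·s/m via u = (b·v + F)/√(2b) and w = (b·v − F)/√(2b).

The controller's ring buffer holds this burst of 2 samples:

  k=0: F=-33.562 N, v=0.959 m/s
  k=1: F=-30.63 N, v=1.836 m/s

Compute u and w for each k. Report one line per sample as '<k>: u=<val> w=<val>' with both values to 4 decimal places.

k=0: b·v=0.414×0.959=0.3970; √(2b)=0.9099; u=(0.3970+(-33.562))/0.9099=-36.4472, w=(0.3970−(-33.562))/0.9099=37.3199
k=1: b·v=0.414×1.836=0.7601; √(2b)=0.9099; u=(0.7601+(-30.63))/0.9099=-32.8260, w=(0.7601−(-30.63))/0.9099=34.4967

0: u=-36.4472 w=37.3199
1: u=-32.8260 w=34.4967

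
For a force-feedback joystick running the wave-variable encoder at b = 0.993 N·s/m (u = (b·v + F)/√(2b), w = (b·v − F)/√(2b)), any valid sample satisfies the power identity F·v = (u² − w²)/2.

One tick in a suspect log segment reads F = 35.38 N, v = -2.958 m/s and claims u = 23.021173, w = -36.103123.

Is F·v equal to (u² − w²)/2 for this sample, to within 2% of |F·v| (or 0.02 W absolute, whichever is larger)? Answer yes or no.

no

F·v = 35.38×(-2.958) = -104.654040 W.
(u² − w²)/2 = (529.974406 − 1303.435490)/2 = -386.730542 W.
|Δ| = 282.076502;  2% of max(1, |F·v|) = 2.093081.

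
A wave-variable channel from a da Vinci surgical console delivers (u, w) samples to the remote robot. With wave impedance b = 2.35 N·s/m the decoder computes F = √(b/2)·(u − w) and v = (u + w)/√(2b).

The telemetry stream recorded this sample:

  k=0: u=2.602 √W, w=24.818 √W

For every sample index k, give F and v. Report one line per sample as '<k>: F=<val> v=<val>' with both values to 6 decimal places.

k=0: u−w=-22.216000, u+w=27.420000; √(b/2)=1.083974, √(2b)=2.167948; F=1.083974×(-22.216)=-24.081570, v=27.420000/2.167948=12.647903

0: F=-24.081570 v=12.647903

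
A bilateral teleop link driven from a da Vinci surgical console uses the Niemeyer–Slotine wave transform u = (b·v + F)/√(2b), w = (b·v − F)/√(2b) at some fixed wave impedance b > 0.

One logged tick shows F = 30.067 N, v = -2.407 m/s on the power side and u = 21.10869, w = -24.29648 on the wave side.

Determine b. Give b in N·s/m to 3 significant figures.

b = 0.877 N·s/m

u + w = -3.1878;  u + w = √(2b)·v, so √(2b) = -3.1878/(-2.407) = 1.3244.
b = (√(2b))²/2 = 1.7540/2 = 0.8770.
(Check via u − w = 2F/√(2b): u − w = 45.4052, 2F/√(2b) = 45.4053.)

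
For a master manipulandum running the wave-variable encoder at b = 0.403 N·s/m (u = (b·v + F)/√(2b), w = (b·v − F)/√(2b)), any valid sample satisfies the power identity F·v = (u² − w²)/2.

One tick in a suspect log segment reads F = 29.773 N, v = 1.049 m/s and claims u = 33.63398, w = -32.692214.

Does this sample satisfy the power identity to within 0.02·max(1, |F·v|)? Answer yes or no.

yes

F·v = 29.773×1.049 = 31.231877 W.
(u² − w²)/2 = (1131.244611 − 1068.780856)/2 = 31.231877 W.
|Δ| = 0.000000;  2% of max(1, |F·v|) = 0.624638.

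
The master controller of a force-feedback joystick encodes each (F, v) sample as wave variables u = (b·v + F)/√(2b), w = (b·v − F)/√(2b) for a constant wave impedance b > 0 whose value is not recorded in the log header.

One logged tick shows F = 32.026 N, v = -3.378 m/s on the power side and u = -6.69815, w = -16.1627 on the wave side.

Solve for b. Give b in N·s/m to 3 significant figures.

u + w = -22.860850;  u + w = √(2b)·v, so √(2b) = -22.860850/(-3.378) = 6.767570.
b = (√(2b))²/2 = 45.799998/2 = 22.899999.
(Check via u − w = 2F/√(2b): u − w = 9.464550, 2F/√(2b) = 9.464550.)

b = 22.9 N·s/m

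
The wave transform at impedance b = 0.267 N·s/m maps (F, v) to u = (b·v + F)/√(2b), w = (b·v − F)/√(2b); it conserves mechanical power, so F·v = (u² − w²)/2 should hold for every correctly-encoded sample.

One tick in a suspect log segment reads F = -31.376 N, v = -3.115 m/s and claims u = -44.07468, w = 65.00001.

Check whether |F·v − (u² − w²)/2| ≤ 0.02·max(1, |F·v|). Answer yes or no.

no

F·v = (-31.376)×(-3.115) = 97.73624 W.
(u² − w²)/2 = (1942.57742 − 4225.00130)/2 = -1141.21194 W.
|Δ| = 1238.94818;  2% of max(1, |F·v|) = 1.95472.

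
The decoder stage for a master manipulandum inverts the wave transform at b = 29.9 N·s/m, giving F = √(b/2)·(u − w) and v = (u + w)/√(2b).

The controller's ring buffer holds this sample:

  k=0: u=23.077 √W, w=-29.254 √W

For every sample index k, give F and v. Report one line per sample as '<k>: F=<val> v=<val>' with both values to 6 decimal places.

0: F=202.339014 v=-0.798780

k=0: u−w=52.331000, u+w=-6.177000; √(b/2)=3.866523, √(2b)=7.733046; F=3.866523×52.331=202.339014, v=-6.177000/7.733046=-0.798780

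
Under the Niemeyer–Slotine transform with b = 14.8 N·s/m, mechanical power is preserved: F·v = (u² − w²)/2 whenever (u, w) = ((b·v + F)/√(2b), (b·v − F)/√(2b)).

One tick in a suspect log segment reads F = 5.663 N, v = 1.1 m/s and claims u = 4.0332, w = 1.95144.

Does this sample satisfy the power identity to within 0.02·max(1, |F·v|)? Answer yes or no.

yes

F·v = 5.663×1.1 = 6.2293 W.
(u² − w²)/2 = (16.2667 − 3.8081)/2 = 6.2293 W.
|Δ| = 0.0000;  2% of max(1, |F·v|) = 0.1246.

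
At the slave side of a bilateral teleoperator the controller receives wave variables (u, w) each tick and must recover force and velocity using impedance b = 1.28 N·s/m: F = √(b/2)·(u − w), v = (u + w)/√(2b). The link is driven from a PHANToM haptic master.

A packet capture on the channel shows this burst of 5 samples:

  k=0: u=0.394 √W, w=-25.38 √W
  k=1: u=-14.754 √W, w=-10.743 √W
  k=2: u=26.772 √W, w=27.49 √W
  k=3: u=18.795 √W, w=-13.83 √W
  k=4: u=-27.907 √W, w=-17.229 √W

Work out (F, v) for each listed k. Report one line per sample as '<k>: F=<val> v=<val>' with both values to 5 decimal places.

k=0: u−w=25.77400, u+w=-24.98600; √(b/2)=0.80000, √(2b)=1.60000; F=0.80000×25.774=20.61920, v=-24.98600/1.60000=-15.61625
k=1: u−w=-4.01100, u+w=-25.49700; √(b/2)=0.80000, √(2b)=1.60000; F=0.80000×(-4.011)=-3.20880, v=-25.49700/1.60000=-15.93562
k=2: u−w=-0.71800, u+w=54.26200; √(b/2)=0.80000, √(2b)=1.60000; F=0.80000×(-0.718)=-0.57440, v=54.26200/1.60000=33.91375
k=3: u−w=32.62500, u+w=4.96500; √(b/2)=0.80000, √(2b)=1.60000; F=0.80000×32.625=26.10000, v=4.96500/1.60000=3.10313
k=4: u−w=-10.67800, u+w=-45.13600; √(b/2)=0.80000, √(2b)=1.60000; F=0.80000×(-10.678)=-8.54240, v=-45.13600/1.60000=-28.21000

0: F=20.61920 v=-15.61625
1: F=-3.20880 v=-15.93562
2: F=-0.57440 v=33.91375
3: F=26.10000 v=3.10313
4: F=-8.54240 v=-28.21000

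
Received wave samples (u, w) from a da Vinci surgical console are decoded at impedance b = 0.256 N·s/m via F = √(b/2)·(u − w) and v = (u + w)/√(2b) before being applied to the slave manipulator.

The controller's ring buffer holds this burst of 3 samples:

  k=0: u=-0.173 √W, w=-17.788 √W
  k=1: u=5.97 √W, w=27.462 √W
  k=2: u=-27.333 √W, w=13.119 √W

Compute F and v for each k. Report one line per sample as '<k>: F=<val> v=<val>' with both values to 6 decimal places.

0: F=6.302134 v=-25.101261
1: F=-7.689212 v=46.722640
2: F=-14.472547 v=-19.864669

k=0: u−w=17.615000, u+w=-17.961000; √(b/2)=0.357771, √(2b)=0.715542; F=0.357771×17.615=6.302134, v=-17.961000/0.715542=-25.101261
k=1: u−w=-21.492000, u+w=33.432000; √(b/2)=0.357771, √(2b)=0.715542; F=0.357771×(-21.492)=-7.689212, v=33.432000/0.715542=46.722640
k=2: u−w=-40.452000, u+w=-14.214000; √(b/2)=0.357771, √(2b)=0.715542; F=0.357771×(-40.452)=-14.472547, v=-14.214000/0.715542=-19.864669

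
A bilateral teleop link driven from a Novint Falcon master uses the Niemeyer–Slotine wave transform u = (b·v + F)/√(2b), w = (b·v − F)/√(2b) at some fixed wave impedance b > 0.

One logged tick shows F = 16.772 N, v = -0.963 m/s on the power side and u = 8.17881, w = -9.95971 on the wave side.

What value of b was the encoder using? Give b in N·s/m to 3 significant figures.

u + w = -1.78090;  u + w = √(2b)·v, so √(2b) = -1.78090/(-0.963) = 1.84933.
b = (√(2b))²/2 = 3.42000/2 = 1.71000.
(Check via u − w = 2F/√(2b): u − w = 18.13852, 2F/√(2b) = 18.13851.)

b = 1.71 N·s/m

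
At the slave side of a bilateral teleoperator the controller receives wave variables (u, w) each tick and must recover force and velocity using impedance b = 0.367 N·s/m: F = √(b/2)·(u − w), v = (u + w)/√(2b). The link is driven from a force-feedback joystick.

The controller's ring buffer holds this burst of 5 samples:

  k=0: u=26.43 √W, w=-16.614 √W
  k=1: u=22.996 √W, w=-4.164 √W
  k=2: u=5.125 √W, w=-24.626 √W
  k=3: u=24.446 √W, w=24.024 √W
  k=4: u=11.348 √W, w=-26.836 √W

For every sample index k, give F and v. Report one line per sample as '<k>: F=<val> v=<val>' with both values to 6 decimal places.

0: F=18.438715 v=11.457412
1: F=11.634502 v=21.981049
2: F=12.744406 v=-22.761918
3: F=0.180772 v=56.575056
4: F=16.356842 v=-18.077872

k=0: u−w=43.044000, u+w=9.816000; √(b/2)=0.428369, √(2b)=0.856738; F=0.428369×43.044=18.438715, v=9.816000/0.856738=11.457412
k=1: u−w=27.160000, u+w=18.832000; √(b/2)=0.428369, √(2b)=0.856738; F=0.428369×27.16=11.634502, v=18.832000/0.856738=21.981049
k=2: u−w=29.751000, u+w=-19.501000; √(b/2)=0.428369, √(2b)=0.856738; F=0.428369×29.751=12.744406, v=-19.501000/0.856738=-22.761918
k=3: u−w=0.422000, u+w=48.470000; √(b/2)=0.428369, √(2b)=0.856738; F=0.428369×0.422=0.180772, v=48.470000/0.856738=56.575056
k=4: u−w=38.184000, u+w=-15.488000; √(b/2)=0.428369, √(2b)=0.856738; F=0.428369×38.184=16.356842, v=-15.488000/0.856738=-18.077872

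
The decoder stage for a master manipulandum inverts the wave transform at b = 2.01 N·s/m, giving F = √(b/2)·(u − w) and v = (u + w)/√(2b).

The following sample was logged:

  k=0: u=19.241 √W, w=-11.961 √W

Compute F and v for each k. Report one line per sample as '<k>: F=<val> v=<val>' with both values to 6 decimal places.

k=0: u−w=31.202000, u+w=7.280000; √(b/2)=1.002497, √(2b)=2.004994; F=1.002497×31.202=31.279908, v=7.280000/2.004994=3.630934

0: F=31.279908 v=3.630934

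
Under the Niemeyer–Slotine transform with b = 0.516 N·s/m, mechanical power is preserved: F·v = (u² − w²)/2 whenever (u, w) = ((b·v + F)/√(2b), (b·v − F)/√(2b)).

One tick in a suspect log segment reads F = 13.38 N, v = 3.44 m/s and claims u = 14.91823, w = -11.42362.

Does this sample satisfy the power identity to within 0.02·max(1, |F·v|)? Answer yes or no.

yes

F·v = 13.38×3.44 = 46.0272 W.
(u² − w²)/2 = (222.5536 − 130.4991)/2 = 46.0272 W.
|Δ| = 0.0000;  2% of max(1, |F·v|) = 0.9205.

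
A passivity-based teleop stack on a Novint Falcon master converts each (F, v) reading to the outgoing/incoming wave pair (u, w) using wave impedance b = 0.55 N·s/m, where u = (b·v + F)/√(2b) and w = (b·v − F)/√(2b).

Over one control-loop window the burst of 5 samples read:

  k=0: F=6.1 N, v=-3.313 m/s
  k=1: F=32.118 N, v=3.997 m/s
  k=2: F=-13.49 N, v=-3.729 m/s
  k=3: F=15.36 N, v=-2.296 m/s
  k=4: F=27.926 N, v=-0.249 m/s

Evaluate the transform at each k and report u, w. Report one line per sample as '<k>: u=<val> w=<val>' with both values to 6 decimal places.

0: u=4.078770 w=-7.553474
1: u=32.719356 w=-28.527267
2: u=-14.817714 w=10.906706
3: u=13.441153 w=-15.849218
4: u=26.495820 w=-26.756973

k=0: b·v=0.55×(-3.313)=-1.822150; √(2b)=1.048809; u=(-1.822150+6.1)/1.048809=4.078770, w=(-1.822150−6.1)/1.048809=-7.553474
k=1: b·v=0.55×3.997=2.198350; √(2b)=1.048809; u=(2.198350+32.118)/1.048809=32.719356, w=(2.198350−32.118)/1.048809=-28.527267
k=2: b·v=0.55×(-3.729)=-2.050950; √(2b)=1.048809; u=(-2.050950+(-13.49))/1.048809=-14.817714, w=(-2.050950−(-13.49))/1.048809=10.906706
k=3: b·v=0.55×(-2.296)=-1.262800; √(2b)=1.048809; u=(-1.262800+15.36)/1.048809=13.441153, w=(-1.262800−15.36)/1.048809=-15.849218
k=4: b·v=0.55×(-0.249)=-0.136950; √(2b)=1.048809; u=(-0.136950+27.926)/1.048809=26.495820, w=(-0.136950−27.926)/1.048809=-26.756973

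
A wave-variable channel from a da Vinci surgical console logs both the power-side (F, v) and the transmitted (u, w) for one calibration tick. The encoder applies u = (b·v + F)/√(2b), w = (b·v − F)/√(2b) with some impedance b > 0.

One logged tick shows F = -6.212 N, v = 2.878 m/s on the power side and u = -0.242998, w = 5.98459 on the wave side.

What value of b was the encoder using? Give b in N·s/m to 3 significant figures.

b = 1.99 N·s/m

u + w = 5.741592;  u + w = √(2b)·v, so √(2b) = 5.741592/2.878 = 1.994994.
b = (√(2b))²/2 = 3.980000/2 = 1.990000.
(Check via u − w = 2F/√(2b): u − w = -6.227588, 2F/√(2b) = -6.227588.)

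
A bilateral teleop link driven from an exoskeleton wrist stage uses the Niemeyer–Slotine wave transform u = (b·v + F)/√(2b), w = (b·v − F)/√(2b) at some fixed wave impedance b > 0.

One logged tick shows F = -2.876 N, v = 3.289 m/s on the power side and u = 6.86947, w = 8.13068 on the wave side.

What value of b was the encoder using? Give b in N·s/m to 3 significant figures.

u + w = 15.0001;  u + w = √(2b)·v, so √(2b) = 15.0001/3.289 = 4.5607.
b = (√(2b))²/2 = 20.8000/2 = 10.4000.
(Check via u − w = 2F/√(2b): u − w = -1.2612, 2F/√(2b) = -1.2612.)

b = 10.4 N·s/m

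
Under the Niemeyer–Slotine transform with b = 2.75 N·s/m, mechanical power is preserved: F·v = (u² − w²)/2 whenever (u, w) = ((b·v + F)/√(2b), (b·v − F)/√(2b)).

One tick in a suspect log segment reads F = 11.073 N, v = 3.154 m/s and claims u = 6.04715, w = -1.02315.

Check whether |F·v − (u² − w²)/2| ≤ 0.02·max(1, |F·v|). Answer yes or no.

F·v = 11.073×3.154 = 34.92424 W.
(u² − w²)/2 = (36.56802 − 1.04684)/2 = 17.76059 W.
|Δ| = 17.16365;  2% of max(1, |F·v|) = 0.69848.

no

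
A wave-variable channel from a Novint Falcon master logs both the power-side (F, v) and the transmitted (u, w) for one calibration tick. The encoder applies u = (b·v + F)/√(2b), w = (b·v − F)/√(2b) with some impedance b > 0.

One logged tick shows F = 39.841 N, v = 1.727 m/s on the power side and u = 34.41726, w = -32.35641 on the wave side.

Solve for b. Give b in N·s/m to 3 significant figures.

u + w = 2.06085;  u + w = √(2b)·v, so √(2b) = 2.06085/1.727 = 1.19331.
b = (√(2b))²/2 = 1.42399/2 = 0.71200.
(Check via u − w = 2F/√(2b): u − w = 66.77367, 2F/√(2b) = 66.77381.)

b = 0.712 N·s/m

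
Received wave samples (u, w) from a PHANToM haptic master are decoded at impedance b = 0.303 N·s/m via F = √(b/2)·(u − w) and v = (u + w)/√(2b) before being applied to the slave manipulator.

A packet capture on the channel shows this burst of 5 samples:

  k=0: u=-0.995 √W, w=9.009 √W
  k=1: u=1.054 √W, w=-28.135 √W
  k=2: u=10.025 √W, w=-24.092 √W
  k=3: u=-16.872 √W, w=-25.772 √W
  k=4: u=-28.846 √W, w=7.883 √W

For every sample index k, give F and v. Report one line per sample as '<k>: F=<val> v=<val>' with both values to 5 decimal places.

0: F=-3.89386 v=10.29468
1: F=11.36123 v=-34.78791
2: F=13.27936 v=-18.07029
3: F=3.46415 v=-54.77995
4: F=-14.29603 v=-26.92881

k=0: u−w=-10.00400, u+w=8.01400; √(b/2)=0.38923, √(2b)=0.77846; F=0.38923×(-10.004)=-3.89386, v=8.01400/0.77846=10.29468
k=1: u−w=29.18900, u+w=-27.08100; √(b/2)=0.38923, √(2b)=0.77846; F=0.38923×29.189=11.36123, v=-27.08100/0.77846=-34.78791
k=2: u−w=34.11700, u+w=-14.06700; √(b/2)=0.38923, √(2b)=0.77846; F=0.38923×34.117=13.27936, v=-14.06700/0.77846=-18.07029
k=3: u−w=8.90000, u+w=-42.64400; √(b/2)=0.38923, √(2b)=0.77846; F=0.38923×8.9=3.46415, v=-42.64400/0.77846=-54.77995
k=4: u−w=-36.72900, u+w=-20.96300; √(b/2)=0.38923, √(2b)=0.77846; F=0.38923×(-36.729)=-14.29603, v=-20.96300/0.77846=-26.92881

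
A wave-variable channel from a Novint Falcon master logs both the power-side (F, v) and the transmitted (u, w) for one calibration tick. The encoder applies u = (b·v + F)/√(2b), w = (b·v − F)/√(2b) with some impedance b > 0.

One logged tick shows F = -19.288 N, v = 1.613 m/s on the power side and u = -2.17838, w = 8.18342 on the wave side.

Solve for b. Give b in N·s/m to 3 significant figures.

b = 6.93 N·s/m

u + w = 6.00504;  u + w = √(2b)·v, so √(2b) = 6.00504/1.613 = 3.72290.
b = (√(2b))²/2 = 13.86000/2 = 6.93000.
(Check via u − w = 2F/√(2b): u − w = -10.36180, 2F/√(2b) = -10.36181.)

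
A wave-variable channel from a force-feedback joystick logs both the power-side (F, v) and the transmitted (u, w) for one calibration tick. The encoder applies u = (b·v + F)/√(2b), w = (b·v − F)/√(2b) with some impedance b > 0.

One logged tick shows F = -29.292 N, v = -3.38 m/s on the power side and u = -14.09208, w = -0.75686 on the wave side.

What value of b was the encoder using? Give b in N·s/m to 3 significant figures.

b = 9.65 N·s/m

u + w = -14.84894;  u + w = √(2b)·v, so √(2b) = -14.84894/(-3.38) = 4.39318.
b = (√(2b))²/2 = 19.30001/2 = 9.65000.
(Check via u − w = 2F/√(2b): u − w = -13.33522, 2F/√(2b) = -13.33522.)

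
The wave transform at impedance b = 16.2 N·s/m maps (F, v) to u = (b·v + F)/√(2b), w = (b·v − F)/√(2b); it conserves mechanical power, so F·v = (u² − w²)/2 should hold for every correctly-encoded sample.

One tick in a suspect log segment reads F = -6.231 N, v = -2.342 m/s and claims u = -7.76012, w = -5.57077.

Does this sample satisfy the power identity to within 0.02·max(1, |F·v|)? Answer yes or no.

F·v = (-6.231)×(-2.342) = 14.5930 W.
(u² − w²)/2 = (60.2195 − 31.0335)/2 = 14.5930 W.
|Δ| = 0.0000;  2% of max(1, |F·v|) = 0.2919.

yes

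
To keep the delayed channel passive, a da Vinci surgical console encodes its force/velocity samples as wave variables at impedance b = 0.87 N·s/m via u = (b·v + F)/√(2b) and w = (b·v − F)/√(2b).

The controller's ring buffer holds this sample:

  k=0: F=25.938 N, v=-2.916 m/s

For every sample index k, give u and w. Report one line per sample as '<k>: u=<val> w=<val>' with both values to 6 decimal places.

k=0: b·v=0.87×(-2.916)=-2.536920; √(2b)=1.319091; u=(-2.536920+25.938)/1.319091=17.740313, w=(-2.536920−25.938)/1.319091=-21.586781

0: u=17.740313 w=-21.586781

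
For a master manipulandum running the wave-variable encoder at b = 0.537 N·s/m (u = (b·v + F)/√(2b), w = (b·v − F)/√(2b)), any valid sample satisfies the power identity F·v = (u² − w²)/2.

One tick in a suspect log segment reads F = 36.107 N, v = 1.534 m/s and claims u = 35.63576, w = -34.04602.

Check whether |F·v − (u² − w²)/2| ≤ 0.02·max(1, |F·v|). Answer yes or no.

yes

F·v = 36.107×1.534 = 55.38814 W.
(u² − w²)/2 = (1269.90739 − 1159.13148)/2 = 55.38796 W.
|Δ| = 0.00018;  2% of max(1, |F·v|) = 1.10776.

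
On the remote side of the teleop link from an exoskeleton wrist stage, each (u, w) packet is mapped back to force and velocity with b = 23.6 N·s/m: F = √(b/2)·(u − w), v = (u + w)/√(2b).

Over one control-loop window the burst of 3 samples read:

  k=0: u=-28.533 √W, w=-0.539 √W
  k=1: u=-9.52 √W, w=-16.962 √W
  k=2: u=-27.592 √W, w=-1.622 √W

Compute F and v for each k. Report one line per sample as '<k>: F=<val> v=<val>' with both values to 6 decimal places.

0: F=-96.162548 v=-4.231593
1: F=25.564110 v=-3.854604
2: F=-89.209880 v=-4.252262

k=0: u−w=-27.994000, u+w=-29.072000; √(b/2)=3.435113, √(2b)=6.870226; F=3.435113×(-27.994)=-96.162548, v=-29.072000/6.870226=-4.231593
k=1: u−w=7.442000, u+w=-26.482000; √(b/2)=3.435113, √(2b)=6.870226; F=3.435113×7.442=25.564110, v=-26.482000/6.870226=-3.854604
k=2: u−w=-25.970000, u+w=-29.214000; √(b/2)=3.435113, √(2b)=6.870226; F=3.435113×(-25.97)=-89.209880, v=-29.214000/6.870226=-4.252262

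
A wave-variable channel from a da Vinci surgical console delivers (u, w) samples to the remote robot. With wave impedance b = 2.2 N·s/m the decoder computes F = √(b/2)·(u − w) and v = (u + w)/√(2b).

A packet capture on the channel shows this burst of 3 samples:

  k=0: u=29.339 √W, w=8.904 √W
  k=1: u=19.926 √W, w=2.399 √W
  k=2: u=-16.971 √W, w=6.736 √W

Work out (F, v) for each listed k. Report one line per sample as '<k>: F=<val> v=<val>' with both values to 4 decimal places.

0: F=21.4324 v=18.2316
1: F=18.3825 v=10.6430
2: F=-24.8641 v=-4.8793

k=0: u−w=20.4350, u+w=38.2430; √(b/2)=1.0488, √(2b)=2.0976; F=1.0488×20.435=21.4324, v=38.2430/2.0976=18.2316
k=1: u−w=17.5270, u+w=22.3250; √(b/2)=1.0488, √(2b)=2.0976; F=1.0488×17.527=18.3825, v=22.3250/2.0976=10.6430
k=2: u−w=-23.7070, u+w=-10.2350; √(b/2)=1.0488, √(2b)=2.0976; F=1.0488×(-23.707)=-24.8641, v=-10.2350/2.0976=-4.8793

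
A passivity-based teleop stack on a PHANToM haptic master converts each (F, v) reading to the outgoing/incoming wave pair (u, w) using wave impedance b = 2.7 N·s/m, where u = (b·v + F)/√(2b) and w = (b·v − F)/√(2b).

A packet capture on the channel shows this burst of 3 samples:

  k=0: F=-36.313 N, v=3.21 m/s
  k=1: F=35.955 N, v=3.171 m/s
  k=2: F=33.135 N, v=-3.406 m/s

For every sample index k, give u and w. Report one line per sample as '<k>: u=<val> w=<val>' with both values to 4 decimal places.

0: u=-11.8969 w=19.3563
1: u=19.1569 w=-11.7882
2: u=10.3016 w=-18.2164

k=0: b·v=2.7×3.21=8.6670; √(2b)=2.3238; u=(8.6670+(-36.313))/2.3238=-11.8969, w=(8.6670−(-36.313))/2.3238=19.3563
k=1: b·v=2.7×3.171=8.5617; √(2b)=2.3238; u=(8.5617+35.955)/2.3238=19.1569, w=(8.5617−35.955)/2.3238=-11.7882
k=2: b·v=2.7×(-3.406)=-9.1962; √(2b)=2.3238; u=(-9.1962+33.135)/2.3238=10.3016, w=(-9.1962−33.135)/2.3238=-18.2164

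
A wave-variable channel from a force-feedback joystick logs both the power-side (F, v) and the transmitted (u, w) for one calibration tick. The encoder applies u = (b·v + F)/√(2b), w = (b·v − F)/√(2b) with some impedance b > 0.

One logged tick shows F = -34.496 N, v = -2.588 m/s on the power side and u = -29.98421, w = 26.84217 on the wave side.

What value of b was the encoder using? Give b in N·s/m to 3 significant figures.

b = 0.737 N·s/m

u + w = -3.14204;  u + w = √(2b)·v, so √(2b) = -3.14204/(-2.588) = 1.21408.
b = (√(2b))²/2 = 1.47399/2 = 0.73700.
(Check via u − w = 2F/√(2b): u − w = -56.82638, 2F/√(2b) = -56.82655.)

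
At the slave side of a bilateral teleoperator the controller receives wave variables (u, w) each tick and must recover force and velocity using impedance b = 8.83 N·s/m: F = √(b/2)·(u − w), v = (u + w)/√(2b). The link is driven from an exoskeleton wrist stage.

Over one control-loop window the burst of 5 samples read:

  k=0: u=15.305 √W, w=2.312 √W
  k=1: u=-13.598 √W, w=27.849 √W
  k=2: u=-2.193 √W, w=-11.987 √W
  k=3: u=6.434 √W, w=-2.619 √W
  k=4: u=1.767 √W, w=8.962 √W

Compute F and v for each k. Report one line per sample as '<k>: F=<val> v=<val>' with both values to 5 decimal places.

k=0: u−w=12.99300, u+w=17.61700; √(b/2)=2.10119, √(2b)=4.20238; F=2.10119×12.993=27.30076, v=17.61700/4.20238=4.19215
k=1: u−w=-41.44700, u+w=14.25100; √(b/2)=2.10119, √(2b)=4.20238; F=2.10119×(-41.447)=-87.08803, v=14.25100/4.20238=3.39117
k=2: u−w=9.79400, u+w=-14.18000; √(b/2)=2.10119, √(2b)=4.20238; F=2.10119×9.794=20.57906, v=-14.18000/4.20238=-3.37428
k=3: u−w=9.05300, u+w=3.81500; √(b/2)=2.10119, √(2b)=4.20238; F=2.10119×9.053=19.02207, v=3.81500/4.20238=0.90782
k=4: u−w=-7.19500, u+w=10.72900; √(b/2)=2.10119, √(2b)=4.20238; F=2.10119×(-7.195)=-15.11806, v=10.72900/4.20238=2.55308

0: F=27.30076 v=4.19215
1: F=-87.08803 v=3.39117
2: F=20.57906 v=-3.37428
3: F=19.02207 v=0.90782
4: F=-15.11806 v=2.55308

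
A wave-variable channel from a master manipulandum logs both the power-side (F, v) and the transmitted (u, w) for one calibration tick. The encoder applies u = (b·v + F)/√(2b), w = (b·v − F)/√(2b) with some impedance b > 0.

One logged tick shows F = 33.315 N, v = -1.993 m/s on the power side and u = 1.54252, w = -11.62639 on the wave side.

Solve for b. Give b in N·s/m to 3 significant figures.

b = 12.8 N·s/m

u + w = -10.08387;  u + w = √(2b)·v, so √(2b) = -10.08387/(-1.993) = 5.05964.
b = (√(2b))²/2 = 25.59999/2 = 12.80000.
(Check via u − w = 2F/√(2b): u − w = 13.16891, 2F/√(2b) = 13.16891.)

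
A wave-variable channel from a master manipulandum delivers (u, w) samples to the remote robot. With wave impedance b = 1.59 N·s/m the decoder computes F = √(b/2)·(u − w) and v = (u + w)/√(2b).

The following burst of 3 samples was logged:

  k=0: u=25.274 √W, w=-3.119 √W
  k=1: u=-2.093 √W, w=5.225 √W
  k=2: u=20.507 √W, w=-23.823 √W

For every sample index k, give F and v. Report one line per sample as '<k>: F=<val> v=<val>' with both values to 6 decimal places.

0: F=25.315986 v=12.423907
1: F=-6.524932 v=1.756338
2: F=39.525857 v=-1.859520

k=0: u−w=28.393000, u+w=22.155000; √(b/2)=0.891628, √(2b)=1.783255; F=0.891628×28.393=25.315986, v=22.155000/1.783255=12.423907
k=1: u−w=-7.318000, u+w=3.132000; √(b/2)=0.891628, √(2b)=1.783255; F=0.891628×(-7.318)=-6.524932, v=3.132000/1.783255=1.756338
k=2: u−w=44.330000, u+w=-3.316000; √(b/2)=0.891628, √(2b)=1.783255; F=0.891628×44.33=39.525857, v=-3.316000/1.783255=-1.859520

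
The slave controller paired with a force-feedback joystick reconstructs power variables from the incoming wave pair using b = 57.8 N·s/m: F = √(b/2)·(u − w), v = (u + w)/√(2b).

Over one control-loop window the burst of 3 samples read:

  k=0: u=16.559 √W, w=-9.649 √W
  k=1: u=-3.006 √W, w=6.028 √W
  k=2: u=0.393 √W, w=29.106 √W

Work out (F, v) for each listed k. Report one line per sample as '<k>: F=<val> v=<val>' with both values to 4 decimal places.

0: F=140.8909 v=0.6427
1: F=-48.5656 v=0.2811
2: F=-154.3574 v=2.7436

k=0: u−w=26.2080, u+w=6.9100; √(b/2)=5.3759, √(2b)=10.7517; F=5.3759×26.208=140.8909, v=6.9100/10.7517=0.6427
k=1: u−w=-9.0340, u+w=3.0220; √(b/2)=5.3759, √(2b)=10.7517; F=5.3759×(-9.034)=-48.5656, v=3.0220/10.7517=0.2811
k=2: u−w=-28.7130, u+w=29.4990; √(b/2)=5.3759, √(2b)=10.7517; F=5.3759×(-28.713)=-154.3574, v=29.4990/10.7517=2.7436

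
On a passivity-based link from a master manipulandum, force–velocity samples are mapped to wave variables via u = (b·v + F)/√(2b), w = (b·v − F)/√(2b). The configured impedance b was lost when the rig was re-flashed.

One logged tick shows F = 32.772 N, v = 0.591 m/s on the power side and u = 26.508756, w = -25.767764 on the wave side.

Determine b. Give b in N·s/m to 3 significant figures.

u + w = 0.740992;  u + w = √(2b)·v, so √(2b) = 0.740992/0.591 = 1.253794.
b = (√(2b))²/2 = 1.571998/2 = 0.785999.
(Check via u − w = 2F/√(2b): u − w = 52.276520, 2F/√(2b) = 52.276548.)

b = 0.786 N·s/m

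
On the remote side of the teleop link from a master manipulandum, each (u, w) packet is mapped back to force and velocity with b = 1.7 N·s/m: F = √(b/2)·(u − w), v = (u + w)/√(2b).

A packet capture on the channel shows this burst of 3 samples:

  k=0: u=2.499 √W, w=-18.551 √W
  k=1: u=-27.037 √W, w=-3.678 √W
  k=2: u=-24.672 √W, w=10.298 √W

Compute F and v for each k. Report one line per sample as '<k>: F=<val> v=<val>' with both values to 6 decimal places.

0: F=19.407141 v=-8.705419
1: F=-21.535934 v=-16.657548
2: F=-32.240747 v=-7.795396

k=0: u−w=21.050000, u+w=-16.052000; √(b/2)=0.921954, √(2b)=1.843909; F=0.921954×21.05=19.407141, v=-16.052000/1.843909=-8.705419
k=1: u−w=-23.359000, u+w=-30.715000; √(b/2)=0.921954, √(2b)=1.843909; F=0.921954×(-23.359)=-21.535934, v=-30.715000/1.843909=-16.657548
k=2: u−w=-34.970000, u+w=-14.374000; √(b/2)=0.921954, √(2b)=1.843909; F=0.921954×(-34.97)=-32.240747, v=-14.374000/1.843909=-7.795396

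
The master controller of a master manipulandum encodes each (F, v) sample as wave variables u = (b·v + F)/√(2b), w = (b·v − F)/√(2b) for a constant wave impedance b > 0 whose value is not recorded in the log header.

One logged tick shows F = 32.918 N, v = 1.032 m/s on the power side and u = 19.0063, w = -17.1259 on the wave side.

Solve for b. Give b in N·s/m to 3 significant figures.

b = 1.66 N·s/m

u + w = 1.8804;  u + w = √(2b)·v, so √(2b) = 1.8804/1.032 = 1.8221.
b = (√(2b))²/2 = 3.3200/2 = 1.6600.
(Check via u − w = 2F/√(2b): u − w = 36.1322, 2F/√(2b) = 36.1321.)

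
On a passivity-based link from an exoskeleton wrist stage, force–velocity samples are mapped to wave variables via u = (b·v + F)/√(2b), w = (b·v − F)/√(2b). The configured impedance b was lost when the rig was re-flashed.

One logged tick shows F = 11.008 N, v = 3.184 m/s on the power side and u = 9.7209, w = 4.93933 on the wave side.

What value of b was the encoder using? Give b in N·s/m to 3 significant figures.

u + w = 14.66023;  u + w = √(2b)·v, so √(2b) = 14.66023/3.184 = 4.60434.
b = (√(2b))²/2 = 21.19998/2 = 10.59999.
(Check via u − w = 2F/√(2b): u − w = 4.78157, 2F/√(2b) = 4.78157.)

b = 10.6 N·s/m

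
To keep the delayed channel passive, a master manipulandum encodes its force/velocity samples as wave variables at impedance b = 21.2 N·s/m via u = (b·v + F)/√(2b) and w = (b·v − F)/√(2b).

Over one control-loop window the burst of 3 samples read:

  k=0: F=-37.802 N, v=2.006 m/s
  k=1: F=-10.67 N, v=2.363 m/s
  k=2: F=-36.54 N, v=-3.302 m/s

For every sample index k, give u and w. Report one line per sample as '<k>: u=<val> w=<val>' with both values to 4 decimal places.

k=0: b·v=21.2×2.006=42.5272; √(2b)=6.5115; u=(42.5272+(-37.802))/6.5115=0.7257, w=(42.5272−(-37.802))/6.5115=12.3365
k=1: b·v=21.2×2.363=50.0956; √(2b)=6.5115; u=(50.0956+(-10.67))/6.5115=6.0547, w=(50.0956−(-10.67))/6.5115=9.3320
k=2: b·v=21.2×(-3.302)=-70.0024; √(2b)=6.5115; u=(-70.0024+(-36.54))/6.5115=-16.3621, w=(-70.0024−(-36.54))/6.5115=-5.1389

0: u=0.7257 w=12.3365
1: u=6.0547 w=9.3320
2: u=-16.3621 w=-5.1389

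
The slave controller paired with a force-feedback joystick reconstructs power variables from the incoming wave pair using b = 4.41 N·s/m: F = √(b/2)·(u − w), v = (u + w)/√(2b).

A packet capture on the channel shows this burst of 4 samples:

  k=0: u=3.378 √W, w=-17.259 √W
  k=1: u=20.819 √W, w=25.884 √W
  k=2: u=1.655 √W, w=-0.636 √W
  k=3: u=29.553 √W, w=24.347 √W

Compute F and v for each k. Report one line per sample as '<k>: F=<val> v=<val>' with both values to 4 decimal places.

0: F=30.6444 v=-4.6740
1: F=-7.5211 v=15.7257
2: F=3.4020 v=0.3431
3: F=7.7305 v=18.1491

k=0: u−w=20.6370, u+w=-13.8810; √(b/2)=1.4849, √(2b)=2.9698; F=1.4849×20.637=30.6444, v=-13.8810/2.9698=-4.6740
k=1: u−w=-5.0650, u+w=46.7030; √(b/2)=1.4849, √(2b)=2.9698; F=1.4849×(-5.065)=-7.5211, v=46.7030/2.9698=15.7257
k=2: u−w=2.2910, u+w=1.0190; √(b/2)=1.4849, √(2b)=2.9698; F=1.4849×2.291=3.4020, v=1.0190/2.9698=0.3431
k=3: u−w=5.2060, u+w=53.9000; √(b/2)=1.4849, √(2b)=2.9698; F=1.4849×5.206=7.7305, v=53.9000/2.9698=18.1491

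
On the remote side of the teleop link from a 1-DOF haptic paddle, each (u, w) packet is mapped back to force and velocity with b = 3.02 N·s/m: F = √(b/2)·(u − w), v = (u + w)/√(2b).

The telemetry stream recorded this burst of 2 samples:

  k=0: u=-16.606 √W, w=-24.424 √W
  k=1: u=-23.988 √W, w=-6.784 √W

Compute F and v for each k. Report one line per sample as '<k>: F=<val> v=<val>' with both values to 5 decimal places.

0: F=9.60692 v=-16.69487
1: F=-21.14063 v=-12.52095

k=0: u−w=7.81800, u+w=-41.03000; √(b/2)=1.22882, √(2b)=2.45764; F=1.22882×7.818=9.60692, v=-41.03000/2.45764=-16.69487
k=1: u−w=-17.20400, u+w=-30.77200; √(b/2)=1.22882, √(2b)=2.45764; F=1.22882×(-17.204)=-21.14063, v=-30.77200/2.45764=-12.52095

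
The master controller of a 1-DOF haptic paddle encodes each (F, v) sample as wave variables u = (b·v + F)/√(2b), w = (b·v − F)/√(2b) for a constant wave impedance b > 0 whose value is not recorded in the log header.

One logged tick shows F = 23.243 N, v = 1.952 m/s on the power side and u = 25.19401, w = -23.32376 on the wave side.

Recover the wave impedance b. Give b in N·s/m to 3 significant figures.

u + w = 1.87025;  u + w = √(2b)·v, so √(2b) = 1.87025/1.952 = 0.95812.
b = (√(2b))²/2 = 0.91799/2 = 0.45900.
(Check via u − w = 2F/√(2b): u − w = 48.51777, 2F/√(2b) = 48.51794.)

b = 0.459 N·s/m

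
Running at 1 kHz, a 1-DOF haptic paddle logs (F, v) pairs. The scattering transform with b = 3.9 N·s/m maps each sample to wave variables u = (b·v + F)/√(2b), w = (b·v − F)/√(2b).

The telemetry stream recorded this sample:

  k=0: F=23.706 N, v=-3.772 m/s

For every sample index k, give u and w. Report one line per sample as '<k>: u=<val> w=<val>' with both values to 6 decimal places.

k=0: b·v=3.9×(-3.772)=-14.710800; √(2b)=2.792848; u=(-14.710800+23.706)/2.792848=3.220798, w=(-14.710800−23.706)/2.792848=-13.755421

0: u=3.220798 w=-13.755421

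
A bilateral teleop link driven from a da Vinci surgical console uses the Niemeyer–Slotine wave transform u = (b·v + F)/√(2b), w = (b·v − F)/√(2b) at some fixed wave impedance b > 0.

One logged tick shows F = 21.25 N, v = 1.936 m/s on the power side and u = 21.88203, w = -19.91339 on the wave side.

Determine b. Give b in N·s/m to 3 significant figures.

b = 0.517 N·s/m

u + w = 1.96864;  u + w = √(2b)·v, so √(2b) = 1.96864/1.936 = 1.01686.
b = (√(2b))²/2 = 1.03400/2 = 0.51700.
(Check via u − w = 2F/√(2b): u − w = 41.79542, 2F/√(2b) = 41.79535.)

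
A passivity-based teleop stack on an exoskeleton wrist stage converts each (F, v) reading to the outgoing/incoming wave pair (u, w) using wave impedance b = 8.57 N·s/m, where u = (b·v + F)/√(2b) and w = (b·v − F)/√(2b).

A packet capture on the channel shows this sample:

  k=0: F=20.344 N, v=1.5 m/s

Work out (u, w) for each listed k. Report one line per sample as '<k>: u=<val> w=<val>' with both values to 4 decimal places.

0: u=8.0190 w=-1.8089

k=0: b·v=8.57×1.5=12.8550; √(2b)=4.1400; u=(12.8550+20.344)/4.1400=8.0190, w=(12.8550−20.344)/4.1400=-1.8089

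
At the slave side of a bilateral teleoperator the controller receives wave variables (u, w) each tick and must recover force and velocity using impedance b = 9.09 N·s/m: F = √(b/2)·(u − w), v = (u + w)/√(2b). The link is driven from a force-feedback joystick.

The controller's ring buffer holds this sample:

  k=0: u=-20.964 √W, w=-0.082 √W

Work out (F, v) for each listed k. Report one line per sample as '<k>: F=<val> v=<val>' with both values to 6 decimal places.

0: F=-44.518348 v=-4.935971

k=0: u−w=-20.882000, u+w=-21.046000; √(b/2)=2.131901, √(2b)=4.263801; F=2.131901×(-20.882)=-44.518348, v=-21.046000/4.263801=-4.935971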